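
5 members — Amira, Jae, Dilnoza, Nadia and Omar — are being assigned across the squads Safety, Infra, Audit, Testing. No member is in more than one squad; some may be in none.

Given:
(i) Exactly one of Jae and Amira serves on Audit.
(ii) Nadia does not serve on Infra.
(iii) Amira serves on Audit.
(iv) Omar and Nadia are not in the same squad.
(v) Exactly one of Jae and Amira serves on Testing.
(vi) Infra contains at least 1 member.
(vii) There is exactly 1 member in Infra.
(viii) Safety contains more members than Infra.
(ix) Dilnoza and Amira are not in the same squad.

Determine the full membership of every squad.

From (ii): Nadia ∉ Infra.
From (iii): Amira ∈ Audit.
(i) (exactly one): Jae ∉ Audit.
(v) (exactly one): Jae ∈ Testing.
(ix): Dilnoza ∉ Audit.
Suppose Dilnoza ∉ Safety: no assignment then satisfies all the clues, so Dilnoza ∈ Safety.

Safety = {Dilnoza, Nadia}; Infra = {Omar}; Audit = {Amira}; Testing = {Jae}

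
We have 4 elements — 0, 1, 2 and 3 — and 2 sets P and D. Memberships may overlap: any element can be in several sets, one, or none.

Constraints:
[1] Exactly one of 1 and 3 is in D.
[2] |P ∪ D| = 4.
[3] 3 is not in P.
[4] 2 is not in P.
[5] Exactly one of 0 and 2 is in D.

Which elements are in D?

D = {2, 3}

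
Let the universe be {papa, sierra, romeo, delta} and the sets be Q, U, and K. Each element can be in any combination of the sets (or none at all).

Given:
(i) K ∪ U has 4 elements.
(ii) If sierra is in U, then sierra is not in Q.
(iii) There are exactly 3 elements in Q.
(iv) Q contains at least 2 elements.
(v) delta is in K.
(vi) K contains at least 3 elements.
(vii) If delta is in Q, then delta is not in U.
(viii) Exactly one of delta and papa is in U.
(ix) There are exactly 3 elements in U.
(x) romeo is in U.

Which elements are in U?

From (v): delta ∈ K.
From (x): romeo ∈ U.
Suppose papa ∉ U: no assignment then satisfies all the clues, so papa ∈ U.

U = {papa, romeo, sierra}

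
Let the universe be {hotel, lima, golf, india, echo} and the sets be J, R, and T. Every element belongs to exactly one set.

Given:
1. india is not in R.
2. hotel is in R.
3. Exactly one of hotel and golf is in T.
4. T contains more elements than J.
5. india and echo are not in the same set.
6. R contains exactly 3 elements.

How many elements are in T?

2

From (1): india ∉ R.
From (2): hotel ∈ R.
(3) (exactly one): golf ∈ T.
(6): only 3 candidates remain for R, so all are in.
Suppose india ∈ J: no assignment then satisfies all the clues, so india ∉ J.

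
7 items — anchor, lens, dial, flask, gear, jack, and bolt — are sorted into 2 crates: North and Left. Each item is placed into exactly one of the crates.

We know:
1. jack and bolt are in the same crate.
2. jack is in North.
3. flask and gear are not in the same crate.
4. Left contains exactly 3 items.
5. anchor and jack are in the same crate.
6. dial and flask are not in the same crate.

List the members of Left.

Left = {dial, gear, lens}

From (2): jack ∈ North.
(1): bolt matches jack: bolt ∈ North.
(5): anchor matches jack: anchor ∈ North.
Suppose lens ∉ Left: no assignment then satisfies all the clues, so lens ∈ Left.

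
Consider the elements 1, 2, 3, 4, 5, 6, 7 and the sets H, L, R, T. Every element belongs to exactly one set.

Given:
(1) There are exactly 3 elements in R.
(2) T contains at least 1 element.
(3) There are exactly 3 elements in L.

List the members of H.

H = {}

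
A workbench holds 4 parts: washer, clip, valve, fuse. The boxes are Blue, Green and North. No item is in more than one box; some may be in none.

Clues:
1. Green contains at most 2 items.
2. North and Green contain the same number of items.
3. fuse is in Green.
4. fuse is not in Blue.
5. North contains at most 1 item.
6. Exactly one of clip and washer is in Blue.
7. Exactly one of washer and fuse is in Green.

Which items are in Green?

Green = {fuse}

From (3): fuse ∈ Green.
(7) (exactly one): washer ∉ Green.
Suppose clip ∈ Green: no assignment then satisfies all the clues, so clip ∉ Green.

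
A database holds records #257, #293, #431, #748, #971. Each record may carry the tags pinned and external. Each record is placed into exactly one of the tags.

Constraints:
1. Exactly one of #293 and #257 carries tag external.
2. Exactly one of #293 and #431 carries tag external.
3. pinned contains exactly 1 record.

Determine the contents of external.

external = {#257, #431, #748, #971}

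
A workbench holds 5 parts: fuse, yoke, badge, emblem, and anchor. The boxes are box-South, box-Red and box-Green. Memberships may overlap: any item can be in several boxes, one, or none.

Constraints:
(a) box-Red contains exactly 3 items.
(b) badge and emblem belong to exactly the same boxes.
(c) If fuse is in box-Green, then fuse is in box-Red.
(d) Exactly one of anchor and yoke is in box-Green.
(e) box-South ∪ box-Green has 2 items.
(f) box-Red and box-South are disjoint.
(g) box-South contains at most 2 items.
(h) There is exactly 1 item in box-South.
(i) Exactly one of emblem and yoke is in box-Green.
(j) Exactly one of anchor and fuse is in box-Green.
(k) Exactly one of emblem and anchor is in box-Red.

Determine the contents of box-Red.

box-Red = {badge, emblem, fuse}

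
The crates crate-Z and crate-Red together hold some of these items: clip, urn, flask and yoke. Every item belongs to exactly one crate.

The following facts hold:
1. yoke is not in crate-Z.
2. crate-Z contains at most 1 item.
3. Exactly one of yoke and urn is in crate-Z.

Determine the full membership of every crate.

crate-Z = {urn}; crate-Red = {clip, flask, yoke}

From (1): yoke ∉ crate-Z.
(3) (exactly one): urn ∈ crate-Z.
Only one crate left: yoke ∈ crate-Red.
(2): crate-Z already has 1, so the rest are out.
Only one crate left: clip ∈ crate-Red.
Only one crate left: flask ∈ crate-Red.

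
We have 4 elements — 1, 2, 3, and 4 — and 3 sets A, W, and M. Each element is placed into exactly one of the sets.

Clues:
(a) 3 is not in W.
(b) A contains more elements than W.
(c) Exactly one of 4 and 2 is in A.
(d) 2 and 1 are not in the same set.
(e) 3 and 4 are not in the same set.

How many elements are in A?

2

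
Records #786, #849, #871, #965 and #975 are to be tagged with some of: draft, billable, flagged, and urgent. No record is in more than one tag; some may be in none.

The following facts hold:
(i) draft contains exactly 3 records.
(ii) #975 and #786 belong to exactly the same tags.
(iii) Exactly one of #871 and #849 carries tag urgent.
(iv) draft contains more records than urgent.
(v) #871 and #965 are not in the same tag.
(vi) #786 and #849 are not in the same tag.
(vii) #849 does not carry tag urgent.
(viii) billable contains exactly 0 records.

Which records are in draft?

draft = {#786, #965, #975}

From (vii): #849 ∉ urgent.
(iii) (exactly one): #871 ∈ urgent.
(v): #965 ∉ urgent.
(viii): billable already has 0, so the rest are out.
Suppose #786 ∉ draft: no assignment then satisfies all the clues, so #786 ∈ draft.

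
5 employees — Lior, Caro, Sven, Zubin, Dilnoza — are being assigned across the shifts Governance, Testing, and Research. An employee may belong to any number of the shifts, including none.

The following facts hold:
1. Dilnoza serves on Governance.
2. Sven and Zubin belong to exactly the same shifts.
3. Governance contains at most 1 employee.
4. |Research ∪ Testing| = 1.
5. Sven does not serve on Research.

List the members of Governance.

From (1): Dilnoza ∈ Governance.
From (5): Sven ∉ Research.
(2): Zubin matches Sven: Zubin ∉ Research.
(3): Governance already has 1, so the rest are out.

Governance = {Dilnoza}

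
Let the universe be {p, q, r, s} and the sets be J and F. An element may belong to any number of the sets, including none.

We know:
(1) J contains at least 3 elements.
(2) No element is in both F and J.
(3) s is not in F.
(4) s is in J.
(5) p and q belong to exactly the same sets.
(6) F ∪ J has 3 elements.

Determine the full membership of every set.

From (3): s ∉ F.
From (4): s ∈ J.
Suppose p ∉ J: no assignment then satisfies all the clues, so p ∈ J.

J = {p, q, s}; F = {}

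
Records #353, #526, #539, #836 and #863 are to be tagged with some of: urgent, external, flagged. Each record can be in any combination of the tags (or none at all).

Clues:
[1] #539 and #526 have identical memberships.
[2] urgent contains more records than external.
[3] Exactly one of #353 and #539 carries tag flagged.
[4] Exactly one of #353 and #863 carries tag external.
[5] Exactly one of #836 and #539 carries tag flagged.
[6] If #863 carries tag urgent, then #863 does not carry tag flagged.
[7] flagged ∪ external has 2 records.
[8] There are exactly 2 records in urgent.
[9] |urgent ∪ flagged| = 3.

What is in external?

external = {#353}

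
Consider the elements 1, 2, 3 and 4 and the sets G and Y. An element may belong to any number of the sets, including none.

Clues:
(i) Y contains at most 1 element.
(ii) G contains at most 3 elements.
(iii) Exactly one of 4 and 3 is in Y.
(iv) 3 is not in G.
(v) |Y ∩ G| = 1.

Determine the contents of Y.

From (iv): 3 ∉ G.
Suppose 1 ∈ Y: no assignment then satisfies all the clues, so 1 ∉ Y.

Y = {4}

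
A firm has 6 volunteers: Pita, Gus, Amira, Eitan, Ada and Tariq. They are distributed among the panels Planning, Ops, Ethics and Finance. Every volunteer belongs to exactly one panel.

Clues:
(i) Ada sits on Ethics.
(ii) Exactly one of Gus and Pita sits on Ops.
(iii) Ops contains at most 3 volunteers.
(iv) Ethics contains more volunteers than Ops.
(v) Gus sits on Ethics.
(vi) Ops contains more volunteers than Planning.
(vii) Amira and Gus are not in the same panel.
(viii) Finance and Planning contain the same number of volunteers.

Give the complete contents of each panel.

Planning = {}; Ops = {Amira, Pita}; Ethics = {Ada, Eitan, Gus, Tariq}; Finance = {}

From (i): Ada ∈ Ethics.
From (v): Gus ∈ Ethics.
(ii) (exactly one): Pita ∈ Ops.
(vii): Amira ∉ Ethics.
Suppose Amira ∈ Planning: no assignment then satisfies all the clues, so Amira ∉ Planning.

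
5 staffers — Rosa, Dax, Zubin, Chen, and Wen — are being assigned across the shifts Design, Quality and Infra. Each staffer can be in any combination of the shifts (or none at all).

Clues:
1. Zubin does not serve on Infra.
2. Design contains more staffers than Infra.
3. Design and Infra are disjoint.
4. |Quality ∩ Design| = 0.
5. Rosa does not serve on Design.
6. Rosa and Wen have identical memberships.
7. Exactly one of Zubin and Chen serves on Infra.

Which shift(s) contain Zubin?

From (1): Zubin ∉ Infra.
From (5): Rosa ∉ Design.
(6): Wen matches Rosa: Wen ∉ Design.
(7) (exactly one): Chen ∈ Infra.
(3) (disjoint): Chen ∉ Design.
Suppose Zubin ∉ Design: no assignment then satisfies all the clues, so Zubin ∈ Design.

Zubin: Design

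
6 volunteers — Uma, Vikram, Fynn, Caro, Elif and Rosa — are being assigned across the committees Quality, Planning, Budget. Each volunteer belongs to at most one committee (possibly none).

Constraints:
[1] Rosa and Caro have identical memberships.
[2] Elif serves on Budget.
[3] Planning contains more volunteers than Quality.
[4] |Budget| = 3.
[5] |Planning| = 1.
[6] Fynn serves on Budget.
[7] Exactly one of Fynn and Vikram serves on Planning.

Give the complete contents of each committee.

Quality = {}; Planning = {Vikram}; Budget = {Elif, Fynn, Uma}

From (2): Elif ∈ Budget.
From (6): Fynn ∈ Budget.
(7) (exactly one): Vikram ∈ Planning.
(5): Planning already has 1, so the rest are out.
Suppose Uma ∈ Quality: no assignment then satisfies all the clues, so Uma ∉ Quality.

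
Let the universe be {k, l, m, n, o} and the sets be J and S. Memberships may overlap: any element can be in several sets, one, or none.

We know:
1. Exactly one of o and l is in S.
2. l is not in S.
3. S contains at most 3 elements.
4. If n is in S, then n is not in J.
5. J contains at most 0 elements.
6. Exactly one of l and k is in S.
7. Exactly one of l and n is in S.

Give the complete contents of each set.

From (2): l ∉ S.
(1) (exactly one): o ∈ S.
(5): J already has 0, so the rest are out.
(6) (exactly one): k ∈ S.
(7) (exactly one): n ∈ S.
(3): S already has 3, so the rest are out.

J = {}; S = {k, n, o}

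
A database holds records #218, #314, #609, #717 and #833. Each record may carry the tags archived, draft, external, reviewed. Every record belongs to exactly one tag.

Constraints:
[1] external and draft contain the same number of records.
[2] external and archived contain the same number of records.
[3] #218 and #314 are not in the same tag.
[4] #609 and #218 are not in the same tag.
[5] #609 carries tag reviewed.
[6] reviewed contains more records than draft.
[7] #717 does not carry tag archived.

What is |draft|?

1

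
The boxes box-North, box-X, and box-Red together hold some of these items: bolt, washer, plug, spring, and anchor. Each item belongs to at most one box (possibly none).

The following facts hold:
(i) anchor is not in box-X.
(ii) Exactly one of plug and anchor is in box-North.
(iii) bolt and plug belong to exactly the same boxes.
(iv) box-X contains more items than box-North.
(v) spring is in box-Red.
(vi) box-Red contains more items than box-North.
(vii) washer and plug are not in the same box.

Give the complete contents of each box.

box-North = {anchor}; box-X = {bolt, plug}; box-Red = {spring, washer}

From (i): anchor ∉ box-X.
From (v): spring ∈ box-Red.
Suppose bolt ∈ box-North: no assignment then satisfies all the clues, so bolt ∉ box-North.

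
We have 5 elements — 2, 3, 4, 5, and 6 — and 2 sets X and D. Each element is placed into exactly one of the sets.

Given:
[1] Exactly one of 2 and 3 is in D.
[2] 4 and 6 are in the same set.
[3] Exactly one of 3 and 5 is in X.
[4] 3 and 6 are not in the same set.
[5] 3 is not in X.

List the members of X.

X = {2, 4, 5, 6}

From (5): 3 ∉ X.
(3) (exactly one): 5 ∈ X.
Only one set left: 3 ∈ D.
(1) (exactly one): 2 ∉ D.
(4): 6 ∉ D.
Only one set left: 2 ∈ X.
Only one set left: 6 ∈ X.
(2): 4 matches 6: 4 ∈ X.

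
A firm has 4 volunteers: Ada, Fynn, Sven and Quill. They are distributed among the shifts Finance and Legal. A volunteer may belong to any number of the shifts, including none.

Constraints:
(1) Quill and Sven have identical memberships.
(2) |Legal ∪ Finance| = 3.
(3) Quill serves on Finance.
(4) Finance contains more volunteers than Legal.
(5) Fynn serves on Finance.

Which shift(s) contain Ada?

From (3): Quill ∈ Finance.
From (5): Fynn ∈ Finance.
(1): Sven matches Quill: Sven ∈ Finance.
Suppose Ada ∈ Finance: no assignment then satisfies all the clues, so Ada ∉ Finance.

Ada: none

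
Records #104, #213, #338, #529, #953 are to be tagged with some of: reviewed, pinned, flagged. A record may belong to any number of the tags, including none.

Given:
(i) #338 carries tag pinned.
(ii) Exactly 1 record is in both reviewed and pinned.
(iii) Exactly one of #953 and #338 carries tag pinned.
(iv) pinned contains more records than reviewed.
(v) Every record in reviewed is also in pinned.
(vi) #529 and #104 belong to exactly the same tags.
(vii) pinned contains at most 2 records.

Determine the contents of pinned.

pinned = {#213, #338}

From (i): #338 ∈ pinned.
(iii) (exactly one): #953 ∉ pinned.
(v) contrapositive: #953 ∉ reviewed.
Suppose #104 ∈ pinned: no assignment then satisfies all the clues, so #104 ∉ pinned.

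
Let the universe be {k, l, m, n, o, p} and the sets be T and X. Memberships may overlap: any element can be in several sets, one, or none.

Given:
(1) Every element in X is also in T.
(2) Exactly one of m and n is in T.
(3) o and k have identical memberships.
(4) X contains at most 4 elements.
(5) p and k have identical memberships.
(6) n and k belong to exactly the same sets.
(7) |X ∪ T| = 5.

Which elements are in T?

T = {k, l, n, o, p}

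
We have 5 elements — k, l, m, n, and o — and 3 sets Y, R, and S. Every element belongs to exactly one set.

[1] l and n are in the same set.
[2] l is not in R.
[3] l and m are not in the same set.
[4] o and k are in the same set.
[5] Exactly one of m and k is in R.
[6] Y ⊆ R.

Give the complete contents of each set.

Y = {}; R = {m}; S = {k, l, n, o}

From (2): l ∉ R.
(1): n matches l: n ∉ R.
(6) contrapositive: l ∉ Y.
(6) contrapositive: n ∉ Y.
Only one set left: l ∈ S.
Only one set left: n ∈ S.
(3): m ∉ S.
Suppose k ∈ Y: no assignment then satisfies all the clues, so k ∉ Y.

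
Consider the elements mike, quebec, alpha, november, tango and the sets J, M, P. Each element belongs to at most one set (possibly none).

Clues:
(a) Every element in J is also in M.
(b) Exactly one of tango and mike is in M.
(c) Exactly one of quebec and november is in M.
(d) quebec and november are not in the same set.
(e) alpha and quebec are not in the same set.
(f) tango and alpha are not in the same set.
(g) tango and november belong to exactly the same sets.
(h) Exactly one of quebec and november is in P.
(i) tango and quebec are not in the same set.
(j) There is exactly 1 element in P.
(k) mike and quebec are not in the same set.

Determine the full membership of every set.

J = {}; M = {november, tango}; P = {quebec}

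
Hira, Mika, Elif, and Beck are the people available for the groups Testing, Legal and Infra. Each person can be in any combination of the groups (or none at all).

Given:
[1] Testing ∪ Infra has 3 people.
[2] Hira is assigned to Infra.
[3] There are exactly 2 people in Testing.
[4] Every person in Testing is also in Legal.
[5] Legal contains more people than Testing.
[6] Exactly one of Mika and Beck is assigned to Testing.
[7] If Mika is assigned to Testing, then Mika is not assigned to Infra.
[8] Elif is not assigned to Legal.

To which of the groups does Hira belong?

Hira: Infra, Legal, Testing

From (2): Hira ∈ Infra.
From (8): Elif ∉ Legal.
(4) contrapositive: Elif ∉ Testing.
Suppose Hira ∉ Testing: no assignment then satisfies all the clues, so Hira ∈ Testing.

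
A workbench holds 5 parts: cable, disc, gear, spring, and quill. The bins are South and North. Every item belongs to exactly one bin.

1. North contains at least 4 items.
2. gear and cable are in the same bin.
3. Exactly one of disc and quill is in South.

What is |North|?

4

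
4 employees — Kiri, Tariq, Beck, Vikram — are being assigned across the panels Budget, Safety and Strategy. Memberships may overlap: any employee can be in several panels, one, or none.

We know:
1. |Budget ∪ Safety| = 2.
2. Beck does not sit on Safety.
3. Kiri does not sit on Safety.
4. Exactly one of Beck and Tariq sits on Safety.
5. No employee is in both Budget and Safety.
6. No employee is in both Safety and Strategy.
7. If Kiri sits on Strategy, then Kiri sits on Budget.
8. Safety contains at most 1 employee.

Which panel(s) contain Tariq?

Tariq: Safety

From (2): Beck ∉ Safety.
From (3): Kiri ∉ Safety.
(4) (exactly one): Tariq ∈ Safety.
(5) (disjoint): Tariq ∉ Budget.
(6) (disjoint): Tariq ∉ Strategy.
(8): Safety already has 1, so the rest are out.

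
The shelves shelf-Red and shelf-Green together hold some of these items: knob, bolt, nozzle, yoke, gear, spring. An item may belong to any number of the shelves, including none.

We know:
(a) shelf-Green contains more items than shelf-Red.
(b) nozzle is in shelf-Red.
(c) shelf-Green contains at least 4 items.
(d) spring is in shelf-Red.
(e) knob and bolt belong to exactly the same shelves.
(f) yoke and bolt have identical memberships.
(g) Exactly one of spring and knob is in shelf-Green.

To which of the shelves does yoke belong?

yoke: shelf-Green

From (b): nozzle ∈ shelf-Red.
From (d): spring ∈ shelf-Red.
Suppose yoke ∈ shelf-Red: no assignment then satisfies all the clues, so yoke ∉ shelf-Red.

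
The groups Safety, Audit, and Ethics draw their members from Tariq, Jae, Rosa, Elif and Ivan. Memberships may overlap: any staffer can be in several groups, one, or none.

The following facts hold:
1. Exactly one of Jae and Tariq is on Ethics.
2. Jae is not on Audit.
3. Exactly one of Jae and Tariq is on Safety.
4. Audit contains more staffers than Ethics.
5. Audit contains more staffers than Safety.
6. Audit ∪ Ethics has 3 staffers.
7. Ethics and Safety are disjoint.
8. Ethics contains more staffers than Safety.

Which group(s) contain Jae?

From (2): Jae ∉ Audit.
Suppose Jae ∉ Safety: no assignment then satisfies all the clues, so Jae ∈ Safety.

Jae: Safety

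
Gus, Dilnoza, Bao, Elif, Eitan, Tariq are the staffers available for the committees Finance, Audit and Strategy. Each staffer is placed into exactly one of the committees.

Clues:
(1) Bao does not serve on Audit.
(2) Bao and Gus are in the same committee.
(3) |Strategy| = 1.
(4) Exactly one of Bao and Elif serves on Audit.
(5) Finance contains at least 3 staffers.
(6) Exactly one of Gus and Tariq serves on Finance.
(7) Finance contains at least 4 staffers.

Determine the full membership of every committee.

Finance = {Bao, Dilnoza, Eitan, Gus}; Audit = {Elif}; Strategy = {Tariq}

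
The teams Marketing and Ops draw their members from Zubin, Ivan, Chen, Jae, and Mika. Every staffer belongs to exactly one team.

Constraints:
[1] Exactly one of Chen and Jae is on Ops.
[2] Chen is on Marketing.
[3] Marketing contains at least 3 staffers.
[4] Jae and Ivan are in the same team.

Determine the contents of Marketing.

Marketing = {Chen, Mika, Zubin}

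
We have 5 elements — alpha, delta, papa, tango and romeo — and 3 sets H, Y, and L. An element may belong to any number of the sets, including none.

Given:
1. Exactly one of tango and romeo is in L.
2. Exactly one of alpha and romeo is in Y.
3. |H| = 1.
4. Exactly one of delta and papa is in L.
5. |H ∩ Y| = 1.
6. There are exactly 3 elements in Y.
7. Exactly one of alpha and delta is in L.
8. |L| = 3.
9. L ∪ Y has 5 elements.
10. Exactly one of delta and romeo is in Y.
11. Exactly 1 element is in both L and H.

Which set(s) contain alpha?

alpha: H, L, Y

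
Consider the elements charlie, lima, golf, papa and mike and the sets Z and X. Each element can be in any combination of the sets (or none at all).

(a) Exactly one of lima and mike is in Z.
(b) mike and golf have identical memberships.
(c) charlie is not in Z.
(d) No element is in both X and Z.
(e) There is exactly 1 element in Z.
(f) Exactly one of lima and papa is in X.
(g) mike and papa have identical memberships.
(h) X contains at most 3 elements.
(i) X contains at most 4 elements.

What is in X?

X = {golf, mike, papa}

From (c): charlie ∉ Z.
Suppose charlie ∈ X: no assignment then satisfies all the clues, so charlie ∉ X.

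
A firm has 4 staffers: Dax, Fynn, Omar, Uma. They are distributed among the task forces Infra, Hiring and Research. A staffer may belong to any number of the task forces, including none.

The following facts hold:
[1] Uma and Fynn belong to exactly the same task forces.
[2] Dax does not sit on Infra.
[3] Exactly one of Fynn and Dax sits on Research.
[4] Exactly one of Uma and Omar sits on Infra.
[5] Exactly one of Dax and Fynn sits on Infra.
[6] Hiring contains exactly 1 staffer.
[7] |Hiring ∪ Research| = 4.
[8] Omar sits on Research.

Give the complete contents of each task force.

Infra = {Fynn, Uma}; Hiring = {Dax}; Research = {Fynn, Omar, Uma}

From (2): Dax ∉ Infra.
From (8): Omar ∈ Research.
(5) (exactly one): Fynn ∈ Infra.
(1): Uma matches Fynn: Uma ∈ Infra.
(4) (exactly one): Omar ∉ Infra.
Suppose Dax ∉ Hiring: no assignment then satisfies all the clues, so Dax ∈ Hiring.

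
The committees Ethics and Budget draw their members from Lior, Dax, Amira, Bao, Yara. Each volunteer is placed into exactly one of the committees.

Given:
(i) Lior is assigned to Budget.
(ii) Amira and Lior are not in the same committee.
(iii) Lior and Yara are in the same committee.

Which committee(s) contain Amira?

Amira: Ethics

From (i): Lior ∈ Budget.
(ii): Amira ∉ Budget.
(iii): Yara matches Lior: Yara ∉ Ethics.
(iii): Yara matches Lior: Yara ∈ Budget.
Only one committee left: Amira ∈ Ethics.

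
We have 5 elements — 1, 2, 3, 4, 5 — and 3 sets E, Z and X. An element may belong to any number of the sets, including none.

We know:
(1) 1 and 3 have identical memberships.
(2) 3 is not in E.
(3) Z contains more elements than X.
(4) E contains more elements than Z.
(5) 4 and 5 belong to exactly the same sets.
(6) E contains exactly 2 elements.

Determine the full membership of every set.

E = {4, 5}; Z = {2}; X = {}

From (2): 3 ∉ E.
(1): 1 matches 3: 1 ∉ E.
Suppose 1 ∈ Z: no assignment then satisfies all the clues, so 1 ∉ Z.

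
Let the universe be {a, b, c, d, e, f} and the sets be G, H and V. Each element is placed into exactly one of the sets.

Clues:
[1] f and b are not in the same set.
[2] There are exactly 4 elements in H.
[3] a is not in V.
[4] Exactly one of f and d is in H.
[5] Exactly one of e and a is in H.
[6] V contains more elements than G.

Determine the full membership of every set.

From (3): a ∉ V.
Suppose a ∈ G: no assignment then satisfies all the clues, so a ∉ G.

G = {}; H = {a, b, c, d}; V = {e, f}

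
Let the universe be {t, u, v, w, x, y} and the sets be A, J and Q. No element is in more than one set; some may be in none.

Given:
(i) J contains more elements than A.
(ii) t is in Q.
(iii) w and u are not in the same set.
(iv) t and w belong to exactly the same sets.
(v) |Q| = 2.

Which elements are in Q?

Q = {t, w}

From (ii): t ∈ Q.
(iv): w matches t: w ∉ A.
(iv): w matches t: w ∉ J.
(iv): w matches t: w ∈ Q.
(v): Q already has 2, so the rest are out.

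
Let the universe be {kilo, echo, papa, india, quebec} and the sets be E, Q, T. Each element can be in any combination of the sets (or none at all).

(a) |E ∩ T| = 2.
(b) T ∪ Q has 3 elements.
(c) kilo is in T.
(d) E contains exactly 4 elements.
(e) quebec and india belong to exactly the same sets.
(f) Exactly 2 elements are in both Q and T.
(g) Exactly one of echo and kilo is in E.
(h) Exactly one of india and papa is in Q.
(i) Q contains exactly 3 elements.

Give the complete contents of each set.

E = {india, kilo, papa, quebec}; Q = {echo, kilo, papa}; T = {kilo, papa}

From (c): kilo ∈ T.
Suppose kilo ∉ E: no assignment then satisfies all the clues, so kilo ∈ E.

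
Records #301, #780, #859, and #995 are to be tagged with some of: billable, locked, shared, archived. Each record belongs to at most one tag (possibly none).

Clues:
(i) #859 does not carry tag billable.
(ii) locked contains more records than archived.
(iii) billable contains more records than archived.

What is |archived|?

0

From (i): #859 ∉ billable.
Suppose #301 ∈ archived: no assignment then satisfies all the clues, so #301 ∉ archived.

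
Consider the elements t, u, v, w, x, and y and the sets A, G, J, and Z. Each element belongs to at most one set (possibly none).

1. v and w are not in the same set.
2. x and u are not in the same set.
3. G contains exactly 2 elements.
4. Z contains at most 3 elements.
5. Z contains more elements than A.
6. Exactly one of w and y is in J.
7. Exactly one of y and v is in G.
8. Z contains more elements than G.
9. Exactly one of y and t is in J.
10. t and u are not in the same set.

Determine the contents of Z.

Z = {t, w, x}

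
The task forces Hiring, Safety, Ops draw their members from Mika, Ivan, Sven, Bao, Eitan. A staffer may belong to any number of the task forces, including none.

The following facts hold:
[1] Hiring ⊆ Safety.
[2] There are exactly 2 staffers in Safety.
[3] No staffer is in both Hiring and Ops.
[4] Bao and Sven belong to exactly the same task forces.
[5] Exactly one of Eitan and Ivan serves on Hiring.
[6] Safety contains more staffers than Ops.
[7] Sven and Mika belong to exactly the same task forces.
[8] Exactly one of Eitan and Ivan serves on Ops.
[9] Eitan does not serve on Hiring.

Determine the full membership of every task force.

Hiring = {Ivan}; Safety = {Eitan, Ivan}; Ops = {Eitan}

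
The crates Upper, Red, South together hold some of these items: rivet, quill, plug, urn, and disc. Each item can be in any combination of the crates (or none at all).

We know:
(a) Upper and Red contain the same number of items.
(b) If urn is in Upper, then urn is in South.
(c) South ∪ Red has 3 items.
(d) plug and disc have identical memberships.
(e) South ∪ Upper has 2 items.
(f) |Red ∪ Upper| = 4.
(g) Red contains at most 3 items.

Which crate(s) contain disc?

disc: Red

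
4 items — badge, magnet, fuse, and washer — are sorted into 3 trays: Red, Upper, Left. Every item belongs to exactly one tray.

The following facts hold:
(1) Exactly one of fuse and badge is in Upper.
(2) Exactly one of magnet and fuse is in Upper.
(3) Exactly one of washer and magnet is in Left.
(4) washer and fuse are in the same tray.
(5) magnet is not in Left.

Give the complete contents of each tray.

From (5): magnet ∉ Left.
(3) (exactly one): washer ∈ Left.
(4): fuse matches washer: fuse ∉ Red.
(4): fuse matches washer: fuse ∉ Upper.
(4): fuse matches washer: fuse ∈ Left.
(1) (exactly one): badge ∈ Upper.
(2) (exactly one): magnet ∈ Upper.

Red = {}; Upper = {badge, magnet}; Left = {fuse, washer}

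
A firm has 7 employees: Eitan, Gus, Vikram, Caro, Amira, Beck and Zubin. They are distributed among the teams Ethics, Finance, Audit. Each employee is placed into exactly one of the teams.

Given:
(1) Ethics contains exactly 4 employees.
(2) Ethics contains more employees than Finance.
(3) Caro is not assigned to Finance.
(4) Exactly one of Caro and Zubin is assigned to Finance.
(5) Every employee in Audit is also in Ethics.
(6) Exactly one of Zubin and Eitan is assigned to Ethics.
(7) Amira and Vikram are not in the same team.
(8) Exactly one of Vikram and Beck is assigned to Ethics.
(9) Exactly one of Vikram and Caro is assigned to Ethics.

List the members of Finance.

Finance = {Gus, Vikram, Zubin}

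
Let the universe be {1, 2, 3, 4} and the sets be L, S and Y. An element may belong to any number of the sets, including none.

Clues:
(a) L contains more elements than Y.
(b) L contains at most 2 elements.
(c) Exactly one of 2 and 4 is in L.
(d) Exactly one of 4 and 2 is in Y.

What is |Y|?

1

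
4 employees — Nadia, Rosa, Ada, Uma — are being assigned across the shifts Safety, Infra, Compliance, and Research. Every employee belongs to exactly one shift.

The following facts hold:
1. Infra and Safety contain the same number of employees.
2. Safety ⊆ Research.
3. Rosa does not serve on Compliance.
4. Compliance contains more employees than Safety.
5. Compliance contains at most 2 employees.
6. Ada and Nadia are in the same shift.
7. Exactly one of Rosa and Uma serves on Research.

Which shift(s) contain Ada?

Ada: Research

From (3): Rosa ∉ Compliance.
Suppose Ada ∈ Safety: no assignment then satisfies all the clues, so Ada ∉ Safety.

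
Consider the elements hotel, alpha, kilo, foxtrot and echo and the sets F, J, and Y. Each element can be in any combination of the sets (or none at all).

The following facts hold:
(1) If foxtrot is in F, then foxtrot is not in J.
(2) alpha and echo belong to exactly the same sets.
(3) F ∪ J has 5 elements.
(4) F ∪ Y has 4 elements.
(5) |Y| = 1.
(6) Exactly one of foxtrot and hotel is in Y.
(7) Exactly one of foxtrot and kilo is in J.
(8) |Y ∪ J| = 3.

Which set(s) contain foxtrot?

foxtrot: F, Y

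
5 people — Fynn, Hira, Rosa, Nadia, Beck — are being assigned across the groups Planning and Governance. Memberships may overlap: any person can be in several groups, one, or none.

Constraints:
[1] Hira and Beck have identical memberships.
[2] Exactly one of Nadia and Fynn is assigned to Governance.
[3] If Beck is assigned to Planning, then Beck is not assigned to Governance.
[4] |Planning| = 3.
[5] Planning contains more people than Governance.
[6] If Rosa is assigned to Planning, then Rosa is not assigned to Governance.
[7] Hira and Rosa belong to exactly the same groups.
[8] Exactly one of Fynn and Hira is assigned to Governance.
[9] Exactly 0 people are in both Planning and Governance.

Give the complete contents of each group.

Planning = {Beck, Hira, Rosa}; Governance = {Fynn}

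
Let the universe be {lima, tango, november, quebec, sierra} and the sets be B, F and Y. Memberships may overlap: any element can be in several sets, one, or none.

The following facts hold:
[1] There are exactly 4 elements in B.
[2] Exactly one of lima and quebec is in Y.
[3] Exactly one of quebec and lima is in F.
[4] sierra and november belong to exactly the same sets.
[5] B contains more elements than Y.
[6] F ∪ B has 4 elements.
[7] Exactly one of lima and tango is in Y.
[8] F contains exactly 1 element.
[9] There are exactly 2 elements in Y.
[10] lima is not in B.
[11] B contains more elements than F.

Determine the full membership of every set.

B = {november, quebec, sierra, tango}; F = {quebec}; Y = {quebec, tango}

From (10): lima ∉ B.
(1): only 4 candidates remain for B, so all are in.
Suppose lima ∈ F: no assignment then satisfies all the clues, so lima ∉ F.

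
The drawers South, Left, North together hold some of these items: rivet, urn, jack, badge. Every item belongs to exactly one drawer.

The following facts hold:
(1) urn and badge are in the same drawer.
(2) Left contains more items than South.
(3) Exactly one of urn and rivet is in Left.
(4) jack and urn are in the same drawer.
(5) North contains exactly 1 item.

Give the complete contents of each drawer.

South = {}; Left = {badge, jack, urn}; North = {rivet}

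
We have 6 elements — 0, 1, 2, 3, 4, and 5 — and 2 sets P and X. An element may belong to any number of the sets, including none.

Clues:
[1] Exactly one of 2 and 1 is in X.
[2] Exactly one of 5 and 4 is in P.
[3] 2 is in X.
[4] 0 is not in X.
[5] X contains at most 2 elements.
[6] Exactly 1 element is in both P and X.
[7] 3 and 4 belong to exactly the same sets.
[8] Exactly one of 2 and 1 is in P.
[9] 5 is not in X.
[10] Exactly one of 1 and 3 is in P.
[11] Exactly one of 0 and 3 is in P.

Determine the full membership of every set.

From (3): 2 ∈ X.
From (4): 0 ∉ X.
From (9): 5 ∉ X.
(1) (exactly one): 1 ∉ X.
Suppose 0 ∈ P: no assignment then satisfies all the clues, so 0 ∉ P.

P = {2, 3, 4}; X = {2}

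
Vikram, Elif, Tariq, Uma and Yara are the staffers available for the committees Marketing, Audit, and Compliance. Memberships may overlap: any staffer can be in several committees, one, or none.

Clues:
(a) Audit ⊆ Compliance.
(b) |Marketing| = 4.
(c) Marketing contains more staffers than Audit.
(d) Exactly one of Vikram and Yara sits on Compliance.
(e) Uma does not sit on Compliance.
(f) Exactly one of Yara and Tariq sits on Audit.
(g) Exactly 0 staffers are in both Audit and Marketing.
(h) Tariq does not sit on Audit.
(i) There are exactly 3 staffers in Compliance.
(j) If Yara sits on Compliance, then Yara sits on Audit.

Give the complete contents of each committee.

Marketing = {Elif, Tariq, Uma, Vikram}; Audit = {Yara}; Compliance = {Elif, Tariq, Yara}

From (e): Uma ∉ Compliance.
From (h): Tariq ∉ Audit.
(a) contrapositive: Uma ∉ Audit.
(f) (exactly one): Yara ∈ Audit.
(a) with Yara ∈ Audit: Yara ∈ Compliance.
(d) (exactly one): Vikram ∉ Compliance.
(i): only 3 candidates remain for Compliance, so all are in.
(a) contrapositive: Vikram ∉ Audit.
Suppose Vikram ∉ Marketing: no assignment then satisfies all the clues, so Vikram ∈ Marketing.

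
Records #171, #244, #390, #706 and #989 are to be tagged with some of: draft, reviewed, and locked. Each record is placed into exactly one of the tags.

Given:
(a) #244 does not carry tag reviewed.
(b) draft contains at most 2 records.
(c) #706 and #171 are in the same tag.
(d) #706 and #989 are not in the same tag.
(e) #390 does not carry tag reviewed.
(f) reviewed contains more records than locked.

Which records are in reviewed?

reviewed = {#171, #706}

From (a): #244 ∉ reviewed.
From (e): #390 ∉ reviewed.
Suppose #171 ∉ reviewed: no assignment then satisfies all the clues, so #171 ∈ reviewed.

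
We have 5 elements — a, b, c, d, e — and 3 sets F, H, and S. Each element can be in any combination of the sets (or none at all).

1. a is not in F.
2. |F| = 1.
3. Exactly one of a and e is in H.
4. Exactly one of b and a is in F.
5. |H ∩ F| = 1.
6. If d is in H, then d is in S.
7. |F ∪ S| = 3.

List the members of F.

F = {b}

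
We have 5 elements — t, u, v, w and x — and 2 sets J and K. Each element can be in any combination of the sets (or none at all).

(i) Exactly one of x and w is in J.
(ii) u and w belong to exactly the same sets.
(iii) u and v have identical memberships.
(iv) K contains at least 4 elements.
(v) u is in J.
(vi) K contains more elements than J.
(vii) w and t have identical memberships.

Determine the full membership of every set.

J = {t, u, v, w}; K = {t, u, v, w, x}

From (v): u ∈ J.
(ii): w matches u: w ∈ J.
(iii): v matches u: v ∈ J.
(vii): t matches w: t ∈ J.
(i) (exactly one): x ∉ J.
Suppose t ∉ K: no assignment then satisfies all the clues, so t ∈ K.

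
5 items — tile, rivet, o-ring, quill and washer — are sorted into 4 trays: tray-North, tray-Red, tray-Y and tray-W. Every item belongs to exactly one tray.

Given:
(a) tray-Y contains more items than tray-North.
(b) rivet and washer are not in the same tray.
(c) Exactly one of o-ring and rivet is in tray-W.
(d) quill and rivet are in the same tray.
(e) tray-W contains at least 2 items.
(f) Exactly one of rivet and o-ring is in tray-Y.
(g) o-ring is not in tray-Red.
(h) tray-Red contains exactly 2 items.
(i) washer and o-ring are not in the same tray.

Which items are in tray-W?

tray-W = {quill, rivet}

From (g): o-ring ∉ tray-Red.
Suppose tile ∈ tray-W: no assignment then satisfies all the clues, so tile ∉ tray-W.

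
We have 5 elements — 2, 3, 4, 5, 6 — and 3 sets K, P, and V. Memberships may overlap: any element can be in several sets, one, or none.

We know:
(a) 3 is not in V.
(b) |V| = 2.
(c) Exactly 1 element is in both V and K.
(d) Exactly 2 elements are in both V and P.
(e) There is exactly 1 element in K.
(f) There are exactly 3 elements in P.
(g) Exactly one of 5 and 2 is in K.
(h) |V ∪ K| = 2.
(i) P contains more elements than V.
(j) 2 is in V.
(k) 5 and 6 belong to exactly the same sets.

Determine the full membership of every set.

K = {2}; P = {2, 3, 4}; V = {2, 4}

From (a): 3 ∉ V.
From (j): 2 ∈ V.
Suppose 2 ∉ K: no assignment then satisfies all the clues, so 2 ∈ K.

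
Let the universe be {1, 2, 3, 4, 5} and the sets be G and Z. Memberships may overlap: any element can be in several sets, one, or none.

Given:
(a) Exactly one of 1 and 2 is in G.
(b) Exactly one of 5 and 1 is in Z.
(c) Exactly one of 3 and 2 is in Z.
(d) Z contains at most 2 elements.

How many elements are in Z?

2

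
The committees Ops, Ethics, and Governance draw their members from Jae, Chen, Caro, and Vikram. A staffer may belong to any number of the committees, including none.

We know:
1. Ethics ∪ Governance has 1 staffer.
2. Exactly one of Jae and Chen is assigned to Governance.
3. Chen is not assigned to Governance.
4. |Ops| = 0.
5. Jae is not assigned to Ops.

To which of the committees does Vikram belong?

Vikram: none

From (3): Chen ∉ Governance.
From (5): Jae ∉ Ops.
(2) (exactly one): Jae ∈ Governance.
(4): Ops already has 0, so the rest are out.
Suppose Vikram ∈ Ethics: no assignment then satisfies all the clues, so Vikram ∉ Ethics.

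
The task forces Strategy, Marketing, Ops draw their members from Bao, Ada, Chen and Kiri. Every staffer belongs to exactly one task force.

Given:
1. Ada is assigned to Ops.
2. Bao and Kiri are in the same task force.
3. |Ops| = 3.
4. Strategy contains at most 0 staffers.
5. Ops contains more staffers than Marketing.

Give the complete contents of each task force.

Strategy = {}; Marketing = {Chen}; Ops = {Ada, Bao, Kiri}

From (1): Ada ∈ Ops.
(4): Strategy already has 0, so the rest are out.
Suppose Bao ∈ Marketing: no assignment then satisfies all the clues, so Bao ∉ Marketing.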